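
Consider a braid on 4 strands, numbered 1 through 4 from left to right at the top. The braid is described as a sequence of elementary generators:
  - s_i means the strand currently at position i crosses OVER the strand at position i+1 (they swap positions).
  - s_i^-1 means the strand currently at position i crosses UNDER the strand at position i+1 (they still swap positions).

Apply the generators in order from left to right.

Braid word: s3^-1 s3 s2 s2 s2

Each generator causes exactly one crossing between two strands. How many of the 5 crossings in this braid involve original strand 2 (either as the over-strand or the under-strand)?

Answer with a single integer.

Answer: 3

Derivation:
Gen 1: crossing 3x4. Involves strand 2? no. Count so far: 0
Gen 2: crossing 4x3. Involves strand 2? no. Count so far: 0
Gen 3: crossing 2x3. Involves strand 2? yes. Count so far: 1
Gen 4: crossing 3x2. Involves strand 2? yes. Count so far: 2
Gen 5: crossing 2x3. Involves strand 2? yes. Count so far: 3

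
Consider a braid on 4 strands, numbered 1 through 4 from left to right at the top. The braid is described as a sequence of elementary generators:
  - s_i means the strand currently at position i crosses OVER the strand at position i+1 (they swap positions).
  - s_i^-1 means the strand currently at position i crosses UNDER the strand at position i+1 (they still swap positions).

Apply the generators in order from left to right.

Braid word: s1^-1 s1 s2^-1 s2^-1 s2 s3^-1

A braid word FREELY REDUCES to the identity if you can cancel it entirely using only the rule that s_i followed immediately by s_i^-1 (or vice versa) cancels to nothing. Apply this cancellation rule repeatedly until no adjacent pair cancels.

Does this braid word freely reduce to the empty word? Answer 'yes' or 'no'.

Gen 1 (s1^-1): push. Stack: [s1^-1]
Gen 2 (s1): cancels prior s1^-1. Stack: []
Gen 3 (s2^-1): push. Stack: [s2^-1]
Gen 4 (s2^-1): push. Stack: [s2^-1 s2^-1]
Gen 5 (s2): cancels prior s2^-1. Stack: [s2^-1]
Gen 6 (s3^-1): push. Stack: [s2^-1 s3^-1]
Reduced word: s2^-1 s3^-1

Answer: no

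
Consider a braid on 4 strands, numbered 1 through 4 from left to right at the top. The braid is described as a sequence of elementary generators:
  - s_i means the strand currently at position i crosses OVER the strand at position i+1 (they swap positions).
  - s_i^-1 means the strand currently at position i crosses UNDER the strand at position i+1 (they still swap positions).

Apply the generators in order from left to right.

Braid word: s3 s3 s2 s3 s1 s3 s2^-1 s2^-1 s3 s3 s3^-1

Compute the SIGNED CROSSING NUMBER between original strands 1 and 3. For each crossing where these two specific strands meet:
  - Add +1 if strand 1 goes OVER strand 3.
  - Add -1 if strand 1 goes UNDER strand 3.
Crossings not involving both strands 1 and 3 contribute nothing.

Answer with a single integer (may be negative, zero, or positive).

Answer: 1

Derivation:
Gen 1: crossing 3x4. Both 1&3? no. Sum: 0
Gen 2: crossing 4x3. Both 1&3? no. Sum: 0
Gen 3: crossing 2x3. Both 1&3? no. Sum: 0
Gen 4: crossing 2x4. Both 1&3? no. Sum: 0
Gen 5: 1 over 3. Both 1&3? yes. Contrib: +1. Sum: 1
Gen 6: crossing 4x2. Both 1&3? no. Sum: 1
Gen 7: crossing 1x2. Both 1&3? no. Sum: 1
Gen 8: crossing 2x1. Both 1&3? no. Sum: 1
Gen 9: crossing 2x4. Both 1&3? no. Sum: 1
Gen 10: crossing 4x2. Both 1&3? no. Sum: 1
Gen 11: crossing 2x4. Both 1&3? no. Sum: 1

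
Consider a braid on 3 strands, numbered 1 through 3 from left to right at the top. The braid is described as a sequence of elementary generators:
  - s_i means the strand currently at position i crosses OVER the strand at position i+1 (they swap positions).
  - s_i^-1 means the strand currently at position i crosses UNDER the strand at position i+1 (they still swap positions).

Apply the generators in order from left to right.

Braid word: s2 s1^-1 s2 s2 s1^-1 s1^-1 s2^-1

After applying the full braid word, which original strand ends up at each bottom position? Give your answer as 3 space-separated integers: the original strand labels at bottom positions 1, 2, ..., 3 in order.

Answer: 3 2 1

Derivation:
Gen 1 (s2): strand 2 crosses over strand 3. Perm now: [1 3 2]
Gen 2 (s1^-1): strand 1 crosses under strand 3. Perm now: [3 1 2]
Gen 3 (s2): strand 1 crosses over strand 2. Perm now: [3 2 1]
Gen 4 (s2): strand 2 crosses over strand 1. Perm now: [3 1 2]
Gen 5 (s1^-1): strand 3 crosses under strand 1. Perm now: [1 3 2]
Gen 6 (s1^-1): strand 1 crosses under strand 3. Perm now: [3 1 2]
Gen 7 (s2^-1): strand 1 crosses under strand 2. Perm now: [3 2 1]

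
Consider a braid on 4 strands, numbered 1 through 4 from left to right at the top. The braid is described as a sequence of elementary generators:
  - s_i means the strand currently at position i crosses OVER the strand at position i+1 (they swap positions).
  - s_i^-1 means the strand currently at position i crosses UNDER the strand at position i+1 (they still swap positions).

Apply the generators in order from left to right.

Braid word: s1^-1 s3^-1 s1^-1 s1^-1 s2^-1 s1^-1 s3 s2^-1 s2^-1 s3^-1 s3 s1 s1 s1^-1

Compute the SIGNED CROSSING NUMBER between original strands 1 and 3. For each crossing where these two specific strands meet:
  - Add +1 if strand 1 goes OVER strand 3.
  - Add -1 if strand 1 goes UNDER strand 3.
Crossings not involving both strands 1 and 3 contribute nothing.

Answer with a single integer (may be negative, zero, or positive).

Answer: 3

Derivation:
Gen 1: crossing 1x2. Both 1&3? no. Sum: 0
Gen 2: crossing 3x4. Both 1&3? no. Sum: 0
Gen 3: crossing 2x1. Both 1&3? no. Sum: 0
Gen 4: crossing 1x2. Both 1&3? no. Sum: 0
Gen 5: crossing 1x4. Both 1&3? no. Sum: 0
Gen 6: crossing 2x4. Both 1&3? no. Sum: 0
Gen 7: 1 over 3. Both 1&3? yes. Contrib: +1. Sum: 1
Gen 8: crossing 2x3. Both 1&3? no. Sum: 1
Gen 9: crossing 3x2. Both 1&3? no. Sum: 1
Gen 10: 3 under 1. Both 1&3? yes. Contrib: +1. Sum: 2
Gen 11: 1 over 3. Both 1&3? yes. Contrib: +1. Sum: 3
Gen 12: crossing 4x2. Both 1&3? no. Sum: 3
Gen 13: crossing 2x4. Both 1&3? no. Sum: 3
Gen 14: crossing 4x2. Both 1&3? no. Sum: 3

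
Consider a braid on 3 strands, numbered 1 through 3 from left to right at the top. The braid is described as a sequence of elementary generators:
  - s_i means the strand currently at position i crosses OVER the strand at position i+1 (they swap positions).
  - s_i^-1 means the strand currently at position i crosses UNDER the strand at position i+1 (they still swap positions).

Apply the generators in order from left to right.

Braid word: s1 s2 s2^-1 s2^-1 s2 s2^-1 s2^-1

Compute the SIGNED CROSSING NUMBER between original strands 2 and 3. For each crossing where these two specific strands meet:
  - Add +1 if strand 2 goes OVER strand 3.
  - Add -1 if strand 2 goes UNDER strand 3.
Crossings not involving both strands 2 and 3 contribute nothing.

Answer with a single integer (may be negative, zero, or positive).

Gen 1: crossing 1x2. Both 2&3? no. Sum: 0
Gen 2: crossing 1x3. Both 2&3? no. Sum: 0
Gen 3: crossing 3x1. Both 2&3? no. Sum: 0
Gen 4: crossing 1x3. Both 2&3? no. Sum: 0
Gen 5: crossing 3x1. Both 2&3? no. Sum: 0
Gen 6: crossing 1x3. Both 2&3? no. Sum: 0
Gen 7: crossing 3x1. Both 2&3? no. Sum: 0

Answer: 0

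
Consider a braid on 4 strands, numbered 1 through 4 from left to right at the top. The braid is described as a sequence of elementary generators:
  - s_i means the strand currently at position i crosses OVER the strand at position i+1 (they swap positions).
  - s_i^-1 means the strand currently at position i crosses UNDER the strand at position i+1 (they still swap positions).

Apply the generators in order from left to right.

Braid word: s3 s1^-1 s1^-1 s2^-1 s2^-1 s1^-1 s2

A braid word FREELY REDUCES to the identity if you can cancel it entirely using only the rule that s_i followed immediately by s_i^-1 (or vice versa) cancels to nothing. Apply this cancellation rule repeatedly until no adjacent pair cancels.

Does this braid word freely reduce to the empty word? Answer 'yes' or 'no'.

Answer: no

Derivation:
Gen 1 (s3): push. Stack: [s3]
Gen 2 (s1^-1): push. Stack: [s3 s1^-1]
Gen 3 (s1^-1): push. Stack: [s3 s1^-1 s1^-1]
Gen 4 (s2^-1): push. Stack: [s3 s1^-1 s1^-1 s2^-1]
Gen 5 (s2^-1): push. Stack: [s3 s1^-1 s1^-1 s2^-1 s2^-1]
Gen 6 (s1^-1): push. Stack: [s3 s1^-1 s1^-1 s2^-1 s2^-1 s1^-1]
Gen 7 (s2): push. Stack: [s3 s1^-1 s1^-1 s2^-1 s2^-1 s1^-1 s2]
Reduced word: s3 s1^-1 s1^-1 s2^-1 s2^-1 s1^-1 s2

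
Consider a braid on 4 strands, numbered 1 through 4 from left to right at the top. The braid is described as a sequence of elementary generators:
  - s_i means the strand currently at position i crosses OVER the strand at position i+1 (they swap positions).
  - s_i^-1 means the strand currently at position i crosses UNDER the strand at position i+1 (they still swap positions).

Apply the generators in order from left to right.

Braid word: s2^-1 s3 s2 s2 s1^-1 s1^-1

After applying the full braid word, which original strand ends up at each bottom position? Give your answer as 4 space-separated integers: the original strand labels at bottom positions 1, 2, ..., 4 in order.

Answer: 1 3 4 2

Derivation:
Gen 1 (s2^-1): strand 2 crosses under strand 3. Perm now: [1 3 2 4]
Gen 2 (s3): strand 2 crosses over strand 4. Perm now: [1 3 4 2]
Gen 3 (s2): strand 3 crosses over strand 4. Perm now: [1 4 3 2]
Gen 4 (s2): strand 4 crosses over strand 3. Perm now: [1 3 4 2]
Gen 5 (s1^-1): strand 1 crosses under strand 3. Perm now: [3 1 4 2]
Gen 6 (s1^-1): strand 3 crosses under strand 1. Perm now: [1 3 4 2]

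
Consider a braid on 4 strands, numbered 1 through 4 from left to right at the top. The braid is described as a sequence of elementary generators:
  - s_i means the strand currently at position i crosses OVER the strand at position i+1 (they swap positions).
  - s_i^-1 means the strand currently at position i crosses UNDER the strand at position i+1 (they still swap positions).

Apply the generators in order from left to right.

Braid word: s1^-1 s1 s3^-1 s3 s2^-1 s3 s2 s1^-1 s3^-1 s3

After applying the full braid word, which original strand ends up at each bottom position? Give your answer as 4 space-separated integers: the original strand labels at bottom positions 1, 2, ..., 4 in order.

Gen 1 (s1^-1): strand 1 crosses under strand 2. Perm now: [2 1 3 4]
Gen 2 (s1): strand 2 crosses over strand 1. Perm now: [1 2 3 4]
Gen 3 (s3^-1): strand 3 crosses under strand 4. Perm now: [1 2 4 3]
Gen 4 (s3): strand 4 crosses over strand 3. Perm now: [1 2 3 4]
Gen 5 (s2^-1): strand 2 crosses under strand 3. Perm now: [1 3 2 4]
Gen 6 (s3): strand 2 crosses over strand 4. Perm now: [1 3 4 2]
Gen 7 (s2): strand 3 crosses over strand 4. Perm now: [1 4 3 2]
Gen 8 (s1^-1): strand 1 crosses under strand 4. Perm now: [4 1 3 2]
Gen 9 (s3^-1): strand 3 crosses under strand 2. Perm now: [4 1 2 3]
Gen 10 (s3): strand 2 crosses over strand 3. Perm now: [4 1 3 2]

Answer: 4 1 3 2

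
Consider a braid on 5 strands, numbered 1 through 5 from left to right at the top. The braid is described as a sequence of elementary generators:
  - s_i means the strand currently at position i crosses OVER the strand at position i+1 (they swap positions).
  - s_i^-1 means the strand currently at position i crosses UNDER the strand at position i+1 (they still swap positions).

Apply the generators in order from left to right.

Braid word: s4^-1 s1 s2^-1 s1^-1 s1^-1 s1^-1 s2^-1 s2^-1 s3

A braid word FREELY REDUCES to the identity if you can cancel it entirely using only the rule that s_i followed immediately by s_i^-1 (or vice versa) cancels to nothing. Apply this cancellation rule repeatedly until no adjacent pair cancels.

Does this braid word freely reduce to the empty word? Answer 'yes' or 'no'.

Answer: no

Derivation:
Gen 1 (s4^-1): push. Stack: [s4^-1]
Gen 2 (s1): push. Stack: [s4^-1 s1]
Gen 3 (s2^-1): push. Stack: [s4^-1 s1 s2^-1]
Gen 4 (s1^-1): push. Stack: [s4^-1 s1 s2^-1 s1^-1]
Gen 5 (s1^-1): push. Stack: [s4^-1 s1 s2^-1 s1^-1 s1^-1]
Gen 6 (s1^-1): push. Stack: [s4^-1 s1 s2^-1 s1^-1 s1^-1 s1^-1]
Gen 7 (s2^-1): push. Stack: [s4^-1 s1 s2^-1 s1^-1 s1^-1 s1^-1 s2^-1]
Gen 8 (s2^-1): push. Stack: [s4^-1 s1 s2^-1 s1^-1 s1^-1 s1^-1 s2^-1 s2^-1]
Gen 9 (s3): push. Stack: [s4^-1 s1 s2^-1 s1^-1 s1^-1 s1^-1 s2^-1 s2^-1 s3]
Reduced word: s4^-1 s1 s2^-1 s1^-1 s1^-1 s1^-1 s2^-1 s2^-1 s3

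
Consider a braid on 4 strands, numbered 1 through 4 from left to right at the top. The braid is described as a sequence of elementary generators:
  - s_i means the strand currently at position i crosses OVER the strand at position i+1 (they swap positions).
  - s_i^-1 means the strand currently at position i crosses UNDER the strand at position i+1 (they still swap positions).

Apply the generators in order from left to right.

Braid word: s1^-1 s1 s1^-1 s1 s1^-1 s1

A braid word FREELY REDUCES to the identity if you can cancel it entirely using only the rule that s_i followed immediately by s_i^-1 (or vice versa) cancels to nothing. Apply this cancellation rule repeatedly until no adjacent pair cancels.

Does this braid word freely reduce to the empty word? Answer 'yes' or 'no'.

Answer: yes

Derivation:
Gen 1 (s1^-1): push. Stack: [s1^-1]
Gen 2 (s1): cancels prior s1^-1. Stack: []
Gen 3 (s1^-1): push. Stack: [s1^-1]
Gen 4 (s1): cancels prior s1^-1. Stack: []
Gen 5 (s1^-1): push. Stack: [s1^-1]
Gen 6 (s1): cancels prior s1^-1. Stack: []
Reduced word: (empty)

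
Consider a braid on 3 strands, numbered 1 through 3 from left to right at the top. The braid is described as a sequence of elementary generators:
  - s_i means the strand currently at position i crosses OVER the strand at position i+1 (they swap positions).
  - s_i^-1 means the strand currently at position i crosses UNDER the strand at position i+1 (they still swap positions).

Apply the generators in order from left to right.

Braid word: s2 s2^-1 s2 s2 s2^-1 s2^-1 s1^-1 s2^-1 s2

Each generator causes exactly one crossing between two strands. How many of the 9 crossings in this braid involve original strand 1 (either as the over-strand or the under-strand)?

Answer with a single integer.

Gen 1: crossing 2x3. Involves strand 1? no. Count so far: 0
Gen 2: crossing 3x2. Involves strand 1? no. Count so far: 0
Gen 3: crossing 2x3. Involves strand 1? no. Count so far: 0
Gen 4: crossing 3x2. Involves strand 1? no. Count so far: 0
Gen 5: crossing 2x3. Involves strand 1? no. Count so far: 0
Gen 6: crossing 3x2. Involves strand 1? no. Count so far: 0
Gen 7: crossing 1x2. Involves strand 1? yes. Count so far: 1
Gen 8: crossing 1x3. Involves strand 1? yes. Count so far: 2
Gen 9: crossing 3x1. Involves strand 1? yes. Count so far: 3

Answer: 3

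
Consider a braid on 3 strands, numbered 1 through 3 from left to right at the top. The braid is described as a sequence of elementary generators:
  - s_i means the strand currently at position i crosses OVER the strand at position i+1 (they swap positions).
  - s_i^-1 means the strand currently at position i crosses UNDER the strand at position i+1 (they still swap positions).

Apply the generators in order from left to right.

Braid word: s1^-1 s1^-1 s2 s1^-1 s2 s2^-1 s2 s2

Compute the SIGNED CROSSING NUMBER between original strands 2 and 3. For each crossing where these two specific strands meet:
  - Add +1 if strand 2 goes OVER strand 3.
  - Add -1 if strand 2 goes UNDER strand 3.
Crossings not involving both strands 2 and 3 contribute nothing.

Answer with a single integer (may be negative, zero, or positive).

Gen 1: crossing 1x2. Both 2&3? no. Sum: 0
Gen 2: crossing 2x1. Both 2&3? no. Sum: 0
Gen 3: 2 over 3. Both 2&3? yes. Contrib: +1. Sum: 1
Gen 4: crossing 1x3. Both 2&3? no. Sum: 1
Gen 5: crossing 1x2. Both 2&3? no. Sum: 1
Gen 6: crossing 2x1. Both 2&3? no. Sum: 1
Gen 7: crossing 1x2. Both 2&3? no. Sum: 1
Gen 8: crossing 2x1. Both 2&3? no. Sum: 1

Answer: 1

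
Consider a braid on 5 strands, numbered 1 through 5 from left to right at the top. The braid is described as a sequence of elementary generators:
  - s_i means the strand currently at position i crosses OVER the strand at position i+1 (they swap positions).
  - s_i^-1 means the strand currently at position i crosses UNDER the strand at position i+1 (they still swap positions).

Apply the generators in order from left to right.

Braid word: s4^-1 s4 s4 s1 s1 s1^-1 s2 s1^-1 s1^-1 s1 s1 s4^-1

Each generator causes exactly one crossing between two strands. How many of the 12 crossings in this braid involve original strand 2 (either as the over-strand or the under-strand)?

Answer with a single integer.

Gen 1: crossing 4x5. Involves strand 2? no. Count so far: 0
Gen 2: crossing 5x4. Involves strand 2? no. Count so far: 0
Gen 3: crossing 4x5. Involves strand 2? no. Count so far: 0
Gen 4: crossing 1x2. Involves strand 2? yes. Count so far: 1
Gen 5: crossing 2x1. Involves strand 2? yes. Count so far: 2
Gen 6: crossing 1x2. Involves strand 2? yes. Count so far: 3
Gen 7: crossing 1x3. Involves strand 2? no. Count so far: 3
Gen 8: crossing 2x3. Involves strand 2? yes. Count so far: 4
Gen 9: crossing 3x2. Involves strand 2? yes. Count so far: 5
Gen 10: crossing 2x3. Involves strand 2? yes. Count so far: 6
Gen 11: crossing 3x2. Involves strand 2? yes. Count so far: 7
Gen 12: crossing 5x4. Involves strand 2? no. Count so far: 7

Answer: 7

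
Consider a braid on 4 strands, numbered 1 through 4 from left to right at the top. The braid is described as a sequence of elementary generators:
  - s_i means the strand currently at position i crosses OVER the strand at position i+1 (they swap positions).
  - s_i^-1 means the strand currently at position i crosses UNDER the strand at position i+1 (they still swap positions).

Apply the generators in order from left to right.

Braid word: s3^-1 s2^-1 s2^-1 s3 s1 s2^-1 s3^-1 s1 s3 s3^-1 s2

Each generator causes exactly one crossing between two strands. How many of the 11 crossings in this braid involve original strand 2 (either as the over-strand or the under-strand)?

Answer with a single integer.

Gen 1: crossing 3x4. Involves strand 2? no. Count so far: 0
Gen 2: crossing 2x4. Involves strand 2? yes. Count so far: 1
Gen 3: crossing 4x2. Involves strand 2? yes. Count so far: 2
Gen 4: crossing 4x3. Involves strand 2? no. Count so far: 2
Gen 5: crossing 1x2. Involves strand 2? yes. Count so far: 3
Gen 6: crossing 1x3. Involves strand 2? no. Count so far: 3
Gen 7: crossing 1x4. Involves strand 2? no. Count so far: 3
Gen 8: crossing 2x3. Involves strand 2? yes. Count so far: 4
Gen 9: crossing 4x1. Involves strand 2? no. Count so far: 4
Gen 10: crossing 1x4. Involves strand 2? no. Count so far: 4
Gen 11: crossing 2x4. Involves strand 2? yes. Count so far: 5

Answer: 5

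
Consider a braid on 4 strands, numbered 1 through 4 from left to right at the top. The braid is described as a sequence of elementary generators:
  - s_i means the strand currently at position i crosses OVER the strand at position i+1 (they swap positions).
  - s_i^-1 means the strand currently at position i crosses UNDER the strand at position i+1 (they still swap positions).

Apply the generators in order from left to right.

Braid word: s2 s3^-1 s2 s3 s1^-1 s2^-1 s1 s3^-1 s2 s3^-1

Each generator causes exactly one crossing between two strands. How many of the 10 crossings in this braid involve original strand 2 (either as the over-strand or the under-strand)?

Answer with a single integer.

Answer: 5

Derivation:
Gen 1: crossing 2x3. Involves strand 2? yes. Count so far: 1
Gen 2: crossing 2x4. Involves strand 2? yes. Count so far: 2
Gen 3: crossing 3x4. Involves strand 2? no. Count so far: 2
Gen 4: crossing 3x2. Involves strand 2? yes. Count so far: 3
Gen 5: crossing 1x4. Involves strand 2? no. Count so far: 3
Gen 6: crossing 1x2. Involves strand 2? yes. Count so far: 4
Gen 7: crossing 4x2. Involves strand 2? yes. Count so far: 5
Gen 8: crossing 1x3. Involves strand 2? no. Count so far: 5
Gen 9: crossing 4x3. Involves strand 2? no. Count so far: 5
Gen 10: crossing 4x1. Involves strand 2? no. Count so far: 5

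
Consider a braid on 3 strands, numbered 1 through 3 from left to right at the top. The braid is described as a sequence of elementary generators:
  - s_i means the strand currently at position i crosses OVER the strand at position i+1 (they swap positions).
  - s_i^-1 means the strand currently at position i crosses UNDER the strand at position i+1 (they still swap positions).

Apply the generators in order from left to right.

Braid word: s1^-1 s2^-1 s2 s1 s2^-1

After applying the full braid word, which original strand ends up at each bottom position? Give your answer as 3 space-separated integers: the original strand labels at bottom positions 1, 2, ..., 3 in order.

Gen 1 (s1^-1): strand 1 crosses under strand 2. Perm now: [2 1 3]
Gen 2 (s2^-1): strand 1 crosses under strand 3. Perm now: [2 3 1]
Gen 3 (s2): strand 3 crosses over strand 1. Perm now: [2 1 3]
Gen 4 (s1): strand 2 crosses over strand 1. Perm now: [1 2 3]
Gen 5 (s2^-1): strand 2 crosses under strand 3. Perm now: [1 3 2]

Answer: 1 3 2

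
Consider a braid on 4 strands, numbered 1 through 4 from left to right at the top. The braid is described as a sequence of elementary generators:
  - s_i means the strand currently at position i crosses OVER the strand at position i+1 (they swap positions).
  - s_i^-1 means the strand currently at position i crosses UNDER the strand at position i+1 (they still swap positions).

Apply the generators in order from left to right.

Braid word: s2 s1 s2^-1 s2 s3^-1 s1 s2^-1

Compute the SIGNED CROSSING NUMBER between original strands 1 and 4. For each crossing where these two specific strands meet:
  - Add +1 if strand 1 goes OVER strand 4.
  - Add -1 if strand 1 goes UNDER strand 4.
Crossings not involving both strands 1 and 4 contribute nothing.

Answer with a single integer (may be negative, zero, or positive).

Answer: 0

Derivation:
Gen 1: crossing 2x3. Both 1&4? no. Sum: 0
Gen 2: crossing 1x3. Both 1&4? no. Sum: 0
Gen 3: crossing 1x2. Both 1&4? no. Sum: 0
Gen 4: crossing 2x1. Both 1&4? no. Sum: 0
Gen 5: crossing 2x4. Both 1&4? no. Sum: 0
Gen 6: crossing 3x1. Both 1&4? no. Sum: 0
Gen 7: crossing 3x4. Both 1&4? no. Sum: 0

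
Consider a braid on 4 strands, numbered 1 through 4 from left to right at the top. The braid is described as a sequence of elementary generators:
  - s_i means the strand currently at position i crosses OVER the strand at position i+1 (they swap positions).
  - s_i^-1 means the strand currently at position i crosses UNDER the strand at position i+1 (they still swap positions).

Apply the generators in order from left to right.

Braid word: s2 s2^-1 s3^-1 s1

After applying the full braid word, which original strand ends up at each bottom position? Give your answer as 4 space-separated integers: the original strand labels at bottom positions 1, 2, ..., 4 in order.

Gen 1 (s2): strand 2 crosses over strand 3. Perm now: [1 3 2 4]
Gen 2 (s2^-1): strand 3 crosses under strand 2. Perm now: [1 2 3 4]
Gen 3 (s3^-1): strand 3 crosses under strand 4. Perm now: [1 2 4 3]
Gen 4 (s1): strand 1 crosses over strand 2. Perm now: [2 1 4 3]

Answer: 2 1 4 3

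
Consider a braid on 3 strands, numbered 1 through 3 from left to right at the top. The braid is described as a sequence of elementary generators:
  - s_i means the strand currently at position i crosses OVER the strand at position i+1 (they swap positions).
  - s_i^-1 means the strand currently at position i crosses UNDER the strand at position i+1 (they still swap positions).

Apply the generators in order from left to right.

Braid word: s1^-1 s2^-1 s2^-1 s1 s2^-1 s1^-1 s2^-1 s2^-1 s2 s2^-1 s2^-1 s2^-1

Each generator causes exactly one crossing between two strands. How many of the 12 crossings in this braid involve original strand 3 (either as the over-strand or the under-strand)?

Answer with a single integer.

Gen 1: crossing 1x2. Involves strand 3? no. Count so far: 0
Gen 2: crossing 1x3. Involves strand 3? yes. Count so far: 1
Gen 3: crossing 3x1. Involves strand 3? yes. Count so far: 2
Gen 4: crossing 2x1. Involves strand 3? no. Count so far: 2
Gen 5: crossing 2x3. Involves strand 3? yes. Count so far: 3
Gen 6: crossing 1x3. Involves strand 3? yes. Count so far: 4
Gen 7: crossing 1x2. Involves strand 3? no. Count so far: 4
Gen 8: crossing 2x1. Involves strand 3? no. Count so far: 4
Gen 9: crossing 1x2. Involves strand 3? no. Count so far: 4
Gen 10: crossing 2x1. Involves strand 3? no. Count so far: 4
Gen 11: crossing 1x2. Involves strand 3? no. Count so far: 4
Gen 12: crossing 2x1. Involves strand 3? no. Count so far: 4

Answer: 4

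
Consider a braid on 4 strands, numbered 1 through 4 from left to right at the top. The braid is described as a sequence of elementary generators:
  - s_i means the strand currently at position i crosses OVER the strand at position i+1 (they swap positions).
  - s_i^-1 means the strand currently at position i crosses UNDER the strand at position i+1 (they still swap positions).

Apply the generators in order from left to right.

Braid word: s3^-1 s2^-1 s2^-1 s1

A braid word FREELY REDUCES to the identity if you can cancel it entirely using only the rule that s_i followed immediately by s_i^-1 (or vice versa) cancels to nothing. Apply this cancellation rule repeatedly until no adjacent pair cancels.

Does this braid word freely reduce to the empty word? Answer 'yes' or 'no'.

Gen 1 (s3^-1): push. Stack: [s3^-1]
Gen 2 (s2^-1): push. Stack: [s3^-1 s2^-1]
Gen 3 (s2^-1): push. Stack: [s3^-1 s2^-1 s2^-1]
Gen 4 (s1): push. Stack: [s3^-1 s2^-1 s2^-1 s1]
Reduced word: s3^-1 s2^-1 s2^-1 s1

Answer: no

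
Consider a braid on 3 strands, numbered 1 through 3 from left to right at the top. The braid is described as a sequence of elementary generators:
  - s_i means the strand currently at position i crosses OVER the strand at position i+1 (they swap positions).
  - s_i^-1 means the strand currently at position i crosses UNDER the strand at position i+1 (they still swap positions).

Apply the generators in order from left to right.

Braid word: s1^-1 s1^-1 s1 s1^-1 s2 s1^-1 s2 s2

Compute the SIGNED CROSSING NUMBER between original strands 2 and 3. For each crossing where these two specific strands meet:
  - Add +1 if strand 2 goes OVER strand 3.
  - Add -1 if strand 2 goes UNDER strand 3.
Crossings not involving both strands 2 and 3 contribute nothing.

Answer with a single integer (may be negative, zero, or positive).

Gen 1: crossing 1x2. Both 2&3? no. Sum: 0
Gen 2: crossing 2x1. Both 2&3? no. Sum: 0
Gen 3: crossing 1x2. Both 2&3? no. Sum: 0
Gen 4: crossing 2x1. Both 2&3? no. Sum: 0
Gen 5: 2 over 3. Both 2&3? yes. Contrib: +1. Sum: 1
Gen 6: crossing 1x3. Both 2&3? no. Sum: 1
Gen 7: crossing 1x2. Both 2&3? no. Sum: 1
Gen 8: crossing 2x1. Both 2&3? no. Sum: 1

Answer: 1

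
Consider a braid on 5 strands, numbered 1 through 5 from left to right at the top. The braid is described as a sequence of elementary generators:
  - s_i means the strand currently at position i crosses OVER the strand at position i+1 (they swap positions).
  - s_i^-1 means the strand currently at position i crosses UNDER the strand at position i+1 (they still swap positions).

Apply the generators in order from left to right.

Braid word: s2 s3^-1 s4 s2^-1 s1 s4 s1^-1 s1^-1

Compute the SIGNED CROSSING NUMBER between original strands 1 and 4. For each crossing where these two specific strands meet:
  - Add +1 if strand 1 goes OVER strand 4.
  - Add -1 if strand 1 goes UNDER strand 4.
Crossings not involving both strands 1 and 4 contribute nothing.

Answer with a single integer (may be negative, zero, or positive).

Gen 1: crossing 2x3. Both 1&4? no. Sum: 0
Gen 2: crossing 2x4. Both 1&4? no. Sum: 0
Gen 3: crossing 2x5. Both 1&4? no. Sum: 0
Gen 4: crossing 3x4. Both 1&4? no. Sum: 0
Gen 5: 1 over 4. Both 1&4? yes. Contrib: +1. Sum: 1
Gen 6: crossing 5x2. Both 1&4? no. Sum: 1
Gen 7: 4 under 1. Both 1&4? yes. Contrib: +1. Sum: 2
Gen 8: 1 under 4. Both 1&4? yes. Contrib: -1. Sum: 1

Answer: 1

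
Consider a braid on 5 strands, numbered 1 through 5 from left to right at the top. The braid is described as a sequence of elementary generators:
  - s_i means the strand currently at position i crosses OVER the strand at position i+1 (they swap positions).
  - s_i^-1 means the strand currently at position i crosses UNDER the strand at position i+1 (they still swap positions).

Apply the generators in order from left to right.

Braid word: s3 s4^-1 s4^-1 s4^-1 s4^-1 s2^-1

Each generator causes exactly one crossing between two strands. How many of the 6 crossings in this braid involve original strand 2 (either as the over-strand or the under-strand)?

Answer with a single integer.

Answer: 1

Derivation:
Gen 1: crossing 3x4. Involves strand 2? no. Count so far: 0
Gen 2: crossing 3x5. Involves strand 2? no. Count so far: 0
Gen 3: crossing 5x3. Involves strand 2? no. Count so far: 0
Gen 4: crossing 3x5. Involves strand 2? no. Count so far: 0
Gen 5: crossing 5x3. Involves strand 2? no. Count so far: 0
Gen 6: crossing 2x4. Involves strand 2? yes. Count so far: 1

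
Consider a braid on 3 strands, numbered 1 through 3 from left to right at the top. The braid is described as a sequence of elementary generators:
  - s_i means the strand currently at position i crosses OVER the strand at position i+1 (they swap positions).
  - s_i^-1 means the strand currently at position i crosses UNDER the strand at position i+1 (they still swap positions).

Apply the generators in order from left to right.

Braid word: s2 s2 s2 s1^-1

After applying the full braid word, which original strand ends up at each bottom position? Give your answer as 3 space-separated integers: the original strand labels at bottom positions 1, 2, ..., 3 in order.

Answer: 3 1 2

Derivation:
Gen 1 (s2): strand 2 crosses over strand 3. Perm now: [1 3 2]
Gen 2 (s2): strand 3 crosses over strand 2. Perm now: [1 2 3]
Gen 3 (s2): strand 2 crosses over strand 3. Perm now: [1 3 2]
Gen 4 (s1^-1): strand 1 crosses under strand 3. Perm now: [3 1 2]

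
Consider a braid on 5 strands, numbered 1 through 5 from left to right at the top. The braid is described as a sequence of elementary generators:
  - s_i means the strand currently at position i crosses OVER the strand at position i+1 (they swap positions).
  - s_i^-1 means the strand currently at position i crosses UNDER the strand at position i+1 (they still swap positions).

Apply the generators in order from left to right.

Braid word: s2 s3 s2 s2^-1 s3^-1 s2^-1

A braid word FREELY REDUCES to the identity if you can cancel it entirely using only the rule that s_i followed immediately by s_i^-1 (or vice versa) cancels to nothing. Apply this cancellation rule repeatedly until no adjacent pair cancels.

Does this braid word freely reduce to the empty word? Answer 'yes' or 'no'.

Gen 1 (s2): push. Stack: [s2]
Gen 2 (s3): push. Stack: [s2 s3]
Gen 3 (s2): push. Stack: [s2 s3 s2]
Gen 4 (s2^-1): cancels prior s2. Stack: [s2 s3]
Gen 5 (s3^-1): cancels prior s3. Stack: [s2]
Gen 6 (s2^-1): cancels prior s2. Stack: []
Reduced word: (empty)

Answer: yes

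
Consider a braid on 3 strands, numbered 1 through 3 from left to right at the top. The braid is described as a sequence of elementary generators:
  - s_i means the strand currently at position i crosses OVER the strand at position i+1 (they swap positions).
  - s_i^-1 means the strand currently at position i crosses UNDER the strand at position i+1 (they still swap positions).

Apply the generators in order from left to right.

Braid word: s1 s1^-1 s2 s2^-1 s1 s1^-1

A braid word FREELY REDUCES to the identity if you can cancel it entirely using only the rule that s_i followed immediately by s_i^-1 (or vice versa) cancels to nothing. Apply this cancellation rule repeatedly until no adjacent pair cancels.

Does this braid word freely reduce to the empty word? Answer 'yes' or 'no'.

Gen 1 (s1): push. Stack: [s1]
Gen 2 (s1^-1): cancels prior s1. Stack: []
Gen 3 (s2): push. Stack: [s2]
Gen 4 (s2^-1): cancels prior s2. Stack: []
Gen 5 (s1): push. Stack: [s1]
Gen 6 (s1^-1): cancels prior s1. Stack: []
Reduced word: (empty)

Answer: yes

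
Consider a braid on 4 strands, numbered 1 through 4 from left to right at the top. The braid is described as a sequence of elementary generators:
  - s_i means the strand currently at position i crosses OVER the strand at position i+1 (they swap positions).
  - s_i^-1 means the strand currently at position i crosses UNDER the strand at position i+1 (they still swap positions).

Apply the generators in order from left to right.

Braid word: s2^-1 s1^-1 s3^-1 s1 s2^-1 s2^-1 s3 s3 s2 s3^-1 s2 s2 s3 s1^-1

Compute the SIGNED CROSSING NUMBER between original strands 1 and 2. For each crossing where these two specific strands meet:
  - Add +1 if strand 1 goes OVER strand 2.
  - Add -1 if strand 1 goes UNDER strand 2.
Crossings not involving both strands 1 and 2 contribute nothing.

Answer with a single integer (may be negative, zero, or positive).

Gen 1: crossing 2x3. Both 1&2? no. Sum: 0
Gen 2: crossing 1x3. Both 1&2? no. Sum: 0
Gen 3: crossing 2x4. Both 1&2? no. Sum: 0
Gen 4: crossing 3x1. Both 1&2? no. Sum: 0
Gen 5: crossing 3x4. Both 1&2? no. Sum: 0
Gen 6: crossing 4x3. Both 1&2? no. Sum: 0
Gen 7: crossing 4x2. Both 1&2? no. Sum: 0
Gen 8: crossing 2x4. Both 1&2? no. Sum: 0
Gen 9: crossing 3x4. Both 1&2? no. Sum: 0
Gen 10: crossing 3x2. Both 1&2? no. Sum: 0
Gen 11: crossing 4x2. Both 1&2? no. Sum: 0
Gen 12: crossing 2x4. Both 1&2? no. Sum: 0
Gen 13: crossing 2x3. Both 1&2? no. Sum: 0
Gen 14: crossing 1x4. Both 1&2? no. Sum: 0

Answer: 0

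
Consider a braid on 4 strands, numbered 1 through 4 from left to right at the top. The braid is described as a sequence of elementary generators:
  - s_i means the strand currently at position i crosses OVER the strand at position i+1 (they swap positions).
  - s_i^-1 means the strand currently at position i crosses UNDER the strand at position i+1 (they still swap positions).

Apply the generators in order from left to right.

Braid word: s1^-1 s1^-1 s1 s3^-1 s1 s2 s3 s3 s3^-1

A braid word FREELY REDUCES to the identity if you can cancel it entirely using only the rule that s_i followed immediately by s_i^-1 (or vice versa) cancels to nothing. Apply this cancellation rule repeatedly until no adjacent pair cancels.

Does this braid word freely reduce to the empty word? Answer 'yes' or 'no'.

Gen 1 (s1^-1): push. Stack: [s1^-1]
Gen 2 (s1^-1): push. Stack: [s1^-1 s1^-1]
Gen 3 (s1): cancels prior s1^-1. Stack: [s1^-1]
Gen 4 (s3^-1): push. Stack: [s1^-1 s3^-1]
Gen 5 (s1): push. Stack: [s1^-1 s3^-1 s1]
Gen 6 (s2): push. Stack: [s1^-1 s3^-1 s1 s2]
Gen 7 (s3): push. Stack: [s1^-1 s3^-1 s1 s2 s3]
Gen 8 (s3): push. Stack: [s1^-1 s3^-1 s1 s2 s3 s3]
Gen 9 (s3^-1): cancels prior s3. Stack: [s1^-1 s3^-1 s1 s2 s3]
Reduced word: s1^-1 s3^-1 s1 s2 s3

Answer: no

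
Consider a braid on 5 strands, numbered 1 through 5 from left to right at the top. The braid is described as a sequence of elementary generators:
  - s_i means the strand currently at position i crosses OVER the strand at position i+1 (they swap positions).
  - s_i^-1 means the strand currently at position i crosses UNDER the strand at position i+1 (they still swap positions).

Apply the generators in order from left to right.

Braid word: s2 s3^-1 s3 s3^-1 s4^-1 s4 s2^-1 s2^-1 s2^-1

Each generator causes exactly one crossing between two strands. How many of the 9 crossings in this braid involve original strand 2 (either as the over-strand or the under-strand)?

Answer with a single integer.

Answer: 6

Derivation:
Gen 1: crossing 2x3. Involves strand 2? yes. Count so far: 1
Gen 2: crossing 2x4. Involves strand 2? yes. Count so far: 2
Gen 3: crossing 4x2. Involves strand 2? yes. Count so far: 3
Gen 4: crossing 2x4. Involves strand 2? yes. Count so far: 4
Gen 5: crossing 2x5. Involves strand 2? yes. Count so far: 5
Gen 6: crossing 5x2. Involves strand 2? yes. Count so far: 6
Gen 7: crossing 3x4. Involves strand 2? no. Count so far: 6
Gen 8: crossing 4x3. Involves strand 2? no. Count so far: 6
Gen 9: crossing 3x4. Involves strand 2? no. Count so far: 6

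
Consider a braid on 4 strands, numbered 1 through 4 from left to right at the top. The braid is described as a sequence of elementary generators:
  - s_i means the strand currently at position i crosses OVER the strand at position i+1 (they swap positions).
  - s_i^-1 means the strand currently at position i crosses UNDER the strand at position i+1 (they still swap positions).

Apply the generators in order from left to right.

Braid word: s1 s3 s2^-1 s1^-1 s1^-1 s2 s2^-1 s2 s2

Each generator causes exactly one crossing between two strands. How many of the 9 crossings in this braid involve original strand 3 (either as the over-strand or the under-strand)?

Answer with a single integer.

Answer: 1

Derivation:
Gen 1: crossing 1x2. Involves strand 3? no. Count so far: 0
Gen 2: crossing 3x4. Involves strand 3? yes. Count so far: 1
Gen 3: crossing 1x4. Involves strand 3? no. Count so far: 1
Gen 4: crossing 2x4. Involves strand 3? no. Count so far: 1
Gen 5: crossing 4x2. Involves strand 3? no. Count so far: 1
Gen 6: crossing 4x1. Involves strand 3? no. Count so far: 1
Gen 7: crossing 1x4. Involves strand 3? no. Count so far: 1
Gen 8: crossing 4x1. Involves strand 3? no. Count so far: 1
Gen 9: crossing 1x4. Involves strand 3? no. Count so far: 1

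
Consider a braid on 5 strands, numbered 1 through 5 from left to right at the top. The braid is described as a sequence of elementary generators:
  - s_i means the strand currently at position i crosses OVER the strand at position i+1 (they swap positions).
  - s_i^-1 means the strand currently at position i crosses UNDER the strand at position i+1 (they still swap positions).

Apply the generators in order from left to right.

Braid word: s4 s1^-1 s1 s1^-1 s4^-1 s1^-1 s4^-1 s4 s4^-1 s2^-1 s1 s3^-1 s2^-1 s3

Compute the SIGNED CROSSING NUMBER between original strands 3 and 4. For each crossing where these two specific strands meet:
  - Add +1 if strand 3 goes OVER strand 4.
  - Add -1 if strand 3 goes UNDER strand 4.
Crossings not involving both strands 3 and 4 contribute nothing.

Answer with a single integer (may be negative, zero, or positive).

Gen 1: crossing 4x5. Both 3&4? no. Sum: 0
Gen 2: crossing 1x2. Both 3&4? no. Sum: 0
Gen 3: crossing 2x1. Both 3&4? no. Sum: 0
Gen 4: crossing 1x2. Both 3&4? no. Sum: 0
Gen 5: crossing 5x4. Both 3&4? no. Sum: 0
Gen 6: crossing 2x1. Both 3&4? no. Sum: 0
Gen 7: crossing 4x5. Both 3&4? no. Sum: 0
Gen 8: crossing 5x4. Both 3&4? no. Sum: 0
Gen 9: crossing 4x5. Both 3&4? no. Sum: 0
Gen 10: crossing 2x3. Both 3&4? no. Sum: 0
Gen 11: crossing 1x3. Both 3&4? no. Sum: 0
Gen 12: crossing 2x5. Both 3&4? no. Sum: 0
Gen 13: crossing 1x5. Both 3&4? no. Sum: 0
Gen 14: crossing 1x2. Both 3&4? no. Sum: 0

Answer: 0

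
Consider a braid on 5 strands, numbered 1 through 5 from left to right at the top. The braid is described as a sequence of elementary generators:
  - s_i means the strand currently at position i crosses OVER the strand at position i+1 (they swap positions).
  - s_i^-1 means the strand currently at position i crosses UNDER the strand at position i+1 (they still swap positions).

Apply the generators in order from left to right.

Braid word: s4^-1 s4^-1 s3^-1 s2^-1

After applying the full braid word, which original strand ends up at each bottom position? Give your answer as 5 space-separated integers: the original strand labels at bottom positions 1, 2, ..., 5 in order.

Answer: 1 4 2 3 5

Derivation:
Gen 1 (s4^-1): strand 4 crosses under strand 5. Perm now: [1 2 3 5 4]
Gen 2 (s4^-1): strand 5 crosses under strand 4. Perm now: [1 2 3 4 5]
Gen 3 (s3^-1): strand 3 crosses under strand 4. Perm now: [1 2 4 3 5]
Gen 4 (s2^-1): strand 2 crosses under strand 4. Perm now: [1 4 2 3 5]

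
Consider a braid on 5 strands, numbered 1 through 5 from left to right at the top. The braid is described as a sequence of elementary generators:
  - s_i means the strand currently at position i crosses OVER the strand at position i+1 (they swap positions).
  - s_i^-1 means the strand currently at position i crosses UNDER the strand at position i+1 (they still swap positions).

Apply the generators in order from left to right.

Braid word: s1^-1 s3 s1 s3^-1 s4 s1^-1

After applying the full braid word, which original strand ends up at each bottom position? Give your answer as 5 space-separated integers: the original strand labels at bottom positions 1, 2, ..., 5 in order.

Gen 1 (s1^-1): strand 1 crosses under strand 2. Perm now: [2 1 3 4 5]
Gen 2 (s3): strand 3 crosses over strand 4. Perm now: [2 1 4 3 5]
Gen 3 (s1): strand 2 crosses over strand 1. Perm now: [1 2 4 3 5]
Gen 4 (s3^-1): strand 4 crosses under strand 3. Perm now: [1 2 3 4 5]
Gen 5 (s4): strand 4 crosses over strand 5. Perm now: [1 2 3 5 4]
Gen 6 (s1^-1): strand 1 crosses under strand 2. Perm now: [2 1 3 5 4]

Answer: 2 1 3 5 4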